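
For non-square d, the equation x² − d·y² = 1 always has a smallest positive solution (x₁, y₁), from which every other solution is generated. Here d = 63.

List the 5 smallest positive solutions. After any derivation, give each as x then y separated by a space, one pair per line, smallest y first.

d=63: √d = [7; 1,14] (ℓ=2, even), read p_1/q_1
k=0  a_k=7  p_k/q_k = 7/1
k=1  a_k=1  p_k/q_k = 8/1
(x₁, y₁) = (8, 1);  8² − 63·1² = 1 ✓
(x_2, y_2) = (8·8 + 63·1·1, 8·1 + 1·8) = (127, 16)
(x_3, y_3) = (8·127 + 63·1·16, 8·16 + 1·127) = (2024, 255)
(x_4, y_4) = (8·2024 + 63·1·255, 8·255 + 1·2024) = (32257, 4064)
(x_5, y_5) = (8·32257 + 63·1·4064, 8·4064 + 1·32257) = (514088, 64769)

8 1
127 16
2024 255
32257 4064
514088 64769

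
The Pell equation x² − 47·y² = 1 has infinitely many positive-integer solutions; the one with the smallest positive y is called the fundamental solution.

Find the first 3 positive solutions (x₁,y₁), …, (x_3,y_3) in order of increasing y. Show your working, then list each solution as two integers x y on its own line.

√47 = [6; 1,5,1,12, …], period ℓ=4 (even) → k=3
i=0: a=6 ⇒ p=6, q=1
…
i=2: a=5 ⇒ p=41, q=6
i=3: a=1 ⇒ p=48, q=7
fundamental: x₁=48, y₁=7  (since 2304 − 47·49 = 1)
k=2:  x_2 = 48·48+47·7·7 = 4607,  y_2 = 48·7+7·48 = 672
k=3:  x_3 = 48·4607+47·7·672 = 442224,  y_3 = 48·672+7·4607 = 64505

48 7
4607 672
442224 64505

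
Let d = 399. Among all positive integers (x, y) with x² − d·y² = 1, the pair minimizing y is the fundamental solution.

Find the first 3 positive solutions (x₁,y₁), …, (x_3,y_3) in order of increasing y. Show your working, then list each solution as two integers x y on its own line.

20 1
799 40
31940 1599

[19; 1,38] for √399; ℓ=2 ⇒ convergent index 1
step 0: (19, 1)  from 19·(1,0) + (0,1)
step 1: (20, 1)  from 1·(19,1) + (1,0)
→ (20, 1).  Check: 20²=400, 399·1²=399, difference 1.
k=2:  x_2 = 20·20+399·1·1 = 799,  y_2 = 20·1+1·20 = 40
k=3:  x_3 = 20·799+399·1·40 = 31940,  y_3 = 20·40+1·799 = 1599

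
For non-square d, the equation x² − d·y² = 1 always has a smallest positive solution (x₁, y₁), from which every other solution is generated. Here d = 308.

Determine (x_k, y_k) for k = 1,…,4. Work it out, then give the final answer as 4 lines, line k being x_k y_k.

√308 → a₀=17, period (1,1,4,1,1,34); ℓ=6 even so k=5
k=0  a_k=17  p_k/q_k = 17/1
k=1  a_k=1  p_k/q_k = 18/1
…
k=3  a_k=4  p_k/q_k = 158/9
k=4  a_k=1  p_k/q_k = 193/11
k=5  a_k=1  p_k/q_k = 351/20
fundamental: x₁=351, y₁=20  (since 123201 − 308·400 = 1)
n=2: (351,20)∘(351,20) = (351·351+308·20·20, 351·20+20·351) = (246401,14040)
n=3: (246401,14040)∘(351,20) = (351·246401+308·20·14040, 351·14040+20·246401) = (172973151,9856060)
n=4: (172973151,9856060)∘(351,20) = (351·172973151+308·20·9856060, 351·9856060+20·172973151) = (121426905601,6918940080)

351 20
246401 14040
172973151 9856060
121426905601 6918940080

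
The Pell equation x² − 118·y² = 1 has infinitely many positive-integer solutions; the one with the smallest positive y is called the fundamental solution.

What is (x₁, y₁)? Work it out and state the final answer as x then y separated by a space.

306917 28254

[10; 1,6,3,2,10,2,3,6,1,20] for √118; ℓ=10 ⇒ convergent index 9
step 0: (10, 1)  from 10·(1,0) + (0,1)
step 1: (11, 1)  from 1·(10,1) + (1,0)
…
step 3: (239, 22)  from 3·(76,7) + (11,1)
…
step 5: (5779, 532)  from 10·(554,51) + (239,22)
step 6: (12112, 1115)  from 2·(5779,532) + (554,51)
step 7: (42115, 3877)  from 3·(12112,1115) + (5779,532)
step 8: (264802, 24377)  from 6·(42115,3877) + (12112,1115)
step 9: (306917, 28254)  from 1·(264802,24377) + (42115,3877)
fundamental: x₁=306917, y₁=28254  (since 94198044889 − 118·798288516 = 1)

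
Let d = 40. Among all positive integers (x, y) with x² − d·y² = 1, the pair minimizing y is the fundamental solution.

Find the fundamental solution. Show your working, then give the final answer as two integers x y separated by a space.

19 3

d=40: √d = [6; 3,12] (ℓ=2, even), read p_1/q_1
step 0: (6, 1)  from 6·(1,0) + (0,1)
step 1: (19, 3)  from 3·(6,1) + (1,0)
fundamental: x₁=19, y₁=3  (since 361 − 40·9 = 1)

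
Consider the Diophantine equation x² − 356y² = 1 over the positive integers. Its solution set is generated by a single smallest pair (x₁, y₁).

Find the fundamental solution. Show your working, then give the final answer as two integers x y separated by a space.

[18; 1,6,1,1,2,…,6,1,36] for √356; ℓ=14 ⇒ convergent index 13
step 0: (18, 1)  from 18·(1,0) + (0,1)
step 1: (19, 1)  from 1·(18,1) + (1,0)
…
step 8: (9717, 515)  from 1·(8717,462) + (1000,53)
step 9: (28151, 1492)  from 2·(9717,515) + (8717,462)
…
step 11: (66019, 3499)  from 1·(37868,2007) + (28151,1492)
step 12: (433982, 23001)  from 6·(66019,3499) + (37868,2007)
step 13: (500001, 26500)  from 1·(433982,23001) + (66019,3499)
(x₁, y₁) = (500001, 26500);  500001² − 356·26500² = 1 ✓

500001 26500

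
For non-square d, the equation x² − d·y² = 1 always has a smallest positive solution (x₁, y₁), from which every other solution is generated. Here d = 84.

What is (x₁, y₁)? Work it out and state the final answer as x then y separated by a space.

55 6

√84 → a₀=9, period (6,18); ℓ=2 even so k=1
i=0: a=9 ⇒ p=9, q=1
i=1: a=6 ⇒ p=55, q=6
→ (55, 6).  Check: 55²=3025, 84·6²=3024, difference 1.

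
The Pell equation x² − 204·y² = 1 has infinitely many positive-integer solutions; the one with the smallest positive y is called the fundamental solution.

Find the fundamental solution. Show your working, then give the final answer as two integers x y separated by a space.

4999 350

d=204: √d = [14; 3,1,1,6,1,1,3,28] (ℓ=8, even), read p_7/q_7
step 0: (14, 1)  from 14·(1,0) + (0,1)
step 1: (43, 3)  from 3·(14,1) + (1,0)
step 2: (57, 4)  from 1·(43,3) + (14,1)
step 3: (100, 7)  from 1·(57,4) + (43,3)
step 4: (657, 46)  from 6·(100,7) + (57,4)
step 5: (757, 53)  from 1·(657,46) + (100,7)
step 6: (1414, 99)  from 1·(757,53) + (657,46)
step 7: (4999, 350)  from 3·(1414,99) + (757,53)
→ (4999, 350).  Check: 4999²=24990001, 204·350²=24990000, difference 1.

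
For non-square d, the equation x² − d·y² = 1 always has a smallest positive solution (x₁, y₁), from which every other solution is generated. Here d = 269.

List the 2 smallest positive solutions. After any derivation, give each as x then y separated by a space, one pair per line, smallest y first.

13449 820
361751201 22056360

√269 = [16; 2,2,32, …], period ℓ=3 (odd) → k=5
a_0=16:  p_0=16·1+0=16,  q_0=16·0+1=1
…
a_4=2:  p_4=2·2657+82=5396,  q_4=2·162+5=329
a_5=2:  p_5=2·5396+2657=13449,  q_5=2·329+162=820
fundamental: x₁=13449, y₁=820  (since 180875601 − 269·672400 = 1)
(13449+820√269)^2 = 361751201 + 22056360√269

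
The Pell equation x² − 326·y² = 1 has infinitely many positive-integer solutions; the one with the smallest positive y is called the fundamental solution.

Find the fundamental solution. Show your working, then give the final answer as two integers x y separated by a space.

325 18

[18; 18,36] for √326; ℓ=2 ⇒ convergent index 1
k=0  a_k=18  p_k/q_k = 18/1
k=1  a_k=18  p_k/q_k = 325/18
→ (325, 18).  Check: 325²=105625, 326·18²=105624, difference 1.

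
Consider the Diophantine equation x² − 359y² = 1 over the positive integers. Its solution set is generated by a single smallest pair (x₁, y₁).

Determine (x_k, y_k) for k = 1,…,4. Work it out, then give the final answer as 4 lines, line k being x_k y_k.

360 19
259199 13680
186622920 9849581
134368243201 7091684640

√359 → a₀=18, period (1,17,1,36); ℓ=4 even so k=3
k=0  a_k=18  p_k/q_k = 18/1
k=1  a_k=1  p_k/q_k = 19/1
k=2  a_k=17  p_k/q_k = 341/18
k=3  a_k=1  p_k/q_k = 360/19
(x₁, y₁) = (360, 19);  360² − 359·19² = 1 ✓
k=2:  x_2 = 360·360+359·19·19 = 259199,  y_2 = 360·19+19·360 = 13680
k=3:  x_3 = 360·259199+359·19·13680 = 186622920,  y_3 = 360·13680+19·259199 = 9849581
k=4:  x_4 = 360·186622920+359·19·9849581 = 134368243201,  y_4 = 360·9849581+19·186622920 = 7091684640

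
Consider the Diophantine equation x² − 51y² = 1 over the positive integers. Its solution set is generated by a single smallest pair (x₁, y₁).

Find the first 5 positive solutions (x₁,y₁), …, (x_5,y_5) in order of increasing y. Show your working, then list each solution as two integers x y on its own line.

50 7
4999 700
499850 69993
49980001 6998600
4997500250 699790007

d=51: √d = [7; 7,14] (ℓ=2, even), read p_1/q_1
step 0: (7, 1)  from 7·(1,0) + (0,1)
step 1: (50, 7)  from 7·(7,1) + (1,0)
→ (50, 7).  Check: 50²=2500, 51·7²=2499, difference 1.
(50+7√51)^2 = 4999 + 700√51
(50+7√51)^3 = 499850 + 69993√51
(50+7√51)^4 = 49980001 + 6998600√51
(50+7√51)^5 = 4997500250 + 699790007√51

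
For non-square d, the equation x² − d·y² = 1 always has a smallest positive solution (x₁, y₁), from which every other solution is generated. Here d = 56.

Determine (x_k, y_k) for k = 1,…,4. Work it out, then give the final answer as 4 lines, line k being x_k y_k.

15 2
449 60
13455 1798
403201 53880

d=56: √d = [7; 2,14] (ℓ=2, even), read p_1/q_1
k=0  a_k=7  p_k/q_k = 7/1
k=1  a_k=2  p_k/q_k = 15/2
fundamental: x₁=15, y₁=2  (since 225 − 56·4 = 1)
(15+2√56)^2 = 449 + 60√56
(15+2√56)^3 = 13455 + 1798√56
(15+2√56)^4 = 403201 + 53880√56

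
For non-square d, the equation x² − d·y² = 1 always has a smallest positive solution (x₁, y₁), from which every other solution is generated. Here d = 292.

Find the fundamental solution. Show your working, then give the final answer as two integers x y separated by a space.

2281249 133500

[17; 11,2,1,3,8,3,1,2,11,34] for √292; ℓ=10 ⇒ convergent index 9
a_0=17:  p_0=17·1+0=17,  q_0=17·0+1=1
…
a_8=2:  p_8=2·72812+55143=200767,  q_8=2·4261+3227=11749
a_9=11:  p_9=11·200767+72812=2281249,  q_9=11·11749+4261=133500
→ (2281249, 133500).  Check: 2281249²=5204097000001, 292·133500²=5204097000000, difference 1.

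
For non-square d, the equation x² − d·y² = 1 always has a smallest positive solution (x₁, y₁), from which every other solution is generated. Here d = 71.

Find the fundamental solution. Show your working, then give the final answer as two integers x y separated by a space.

3480 413

√71 = [8; 2,2,1,7,1,2,2,16, …], period ℓ=8 (even) → k=7
step 0: (8, 1)  from 8·(1,0) + (0,1)
step 1: (17, 2)  from 2·(8,1) + (1,0)
…
step 4: (455, 54)  from 7·(59,7) + (42,5)
…
step 6: (1483, 176)  from 2·(514,61) + (455,54)
step 7: (3480, 413)  from 2·(1483,176) + (514,61)
→ (3480, 413).  Check: 3480²=12110400, 71·413²=12110399, difference 1.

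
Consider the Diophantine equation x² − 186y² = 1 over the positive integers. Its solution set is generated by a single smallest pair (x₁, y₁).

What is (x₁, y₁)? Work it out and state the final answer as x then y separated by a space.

√186 → a₀=13, period (1,1,1,3,4,3,1,1,1,26); ℓ=10 even so k=9
i=0: a=13 ⇒ p=13, q=1
…
i=2: a=1 ⇒ p=27, q=2
i=3: a=1 ⇒ p=41, q=3
…
i=7: a=1 ⇒ p=2714, q=199
i=8: a=1 ⇒ p=4787, q=351
i=9: a=1 ⇒ p=7501, q=550
(x₁, y₁) = (7501, 550);  7501² − 186·550² = 1 ✓

7501 550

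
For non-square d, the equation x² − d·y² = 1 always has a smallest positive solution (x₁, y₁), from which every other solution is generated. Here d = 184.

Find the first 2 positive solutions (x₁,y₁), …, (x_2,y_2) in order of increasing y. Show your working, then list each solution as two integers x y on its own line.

d=184: √d = [13; 1,1,3,2,1,2,1,2,3,1,1,26] (ℓ=12, even), read p_11/q_11
k=0  a_k=13  p_k/q_k = 13/1
k=1  a_k=1  p_k/q_k = 14/1
…
k=3  a_k=3  p_k/q_k = 95/7
…
k=6  a_k=2  p_k/q_k = 841/62
…
k=8  a_k=2  p_k/q_k = 3147/232
k=9  a_k=3  p_k/q_k = 10594/781
k=10  a_k=1  p_k/q_k = 13741/1013
k=11  a_k=1  p_k/q_k = 24335/1794
(x₁, y₁) = (24335, 1794);  24335² − 184·1794² = 1 ✓
(24335+1794√184)^2 = 1184384449 + 87313980√184

24335 1794
1184384449 87313980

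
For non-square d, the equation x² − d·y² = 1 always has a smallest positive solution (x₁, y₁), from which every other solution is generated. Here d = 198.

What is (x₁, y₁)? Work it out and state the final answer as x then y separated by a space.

√198 = [14; 14,28, …], period ℓ=2 (even) → k=1
i=0: a=14 ⇒ p=14, q=1
i=1: a=14 ⇒ p=197, q=14
fundamental: x₁=197, y₁=14  (since 38809 − 198·196 = 1)

197 14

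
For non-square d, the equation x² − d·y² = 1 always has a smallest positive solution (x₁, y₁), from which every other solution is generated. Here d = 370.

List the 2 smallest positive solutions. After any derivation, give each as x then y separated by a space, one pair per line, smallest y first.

[19; 4,4,38] for √370; ℓ=3 ⇒ convergent index 5
step 0: (19, 1)  from 19·(1,0) + (0,1)
step 1: (77, 4)  from 4·(19,1) + (1,0)
step 2: (327, 17)  from 4·(77,4) + (19,1)
…
step 4: (50339, 2617)  from 4·(12503,650) + (327,17)
step 5: (213859, 11118)  from 4·(50339,2617) + (12503,650)
→ (213859, 11118).  Check: 213859²=45735671881, 370·11118²=45735671880, difference 1.
(x_2, y_2) = (213859·213859 + 370·11118·11118, 213859·11118 + 11118·213859) = (91471343761, 4755368724)

213859 11118
91471343761 4755368724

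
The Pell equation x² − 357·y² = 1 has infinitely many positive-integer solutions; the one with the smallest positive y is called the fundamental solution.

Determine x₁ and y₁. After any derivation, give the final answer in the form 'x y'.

3401 180

[18; 1,8,2,8,1,36] for √357; ℓ=6 ⇒ convergent index 5
i=0: a=18 ⇒ p=18, q=1
i=1: a=1 ⇒ p=19, q=1
…
i=3: a=2 ⇒ p=359, q=19
i=4: a=8 ⇒ p=3042, q=161
i=5: a=1 ⇒ p=3401, q=180
fundamental: x₁=3401, y₁=180  (since 11566801 − 357·32400 = 1)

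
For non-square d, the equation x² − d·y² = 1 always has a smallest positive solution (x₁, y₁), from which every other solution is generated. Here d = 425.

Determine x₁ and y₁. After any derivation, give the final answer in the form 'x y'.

√425 = [20; 1,1,1,1,1,1,40, …], period ℓ=7 (odd) → k=13
k=0  a_k=20  p_k/q_k = 20/1
k=1  a_k=1  p_k/q_k = 21/1
…
k=4  a_k=1  p_k/q_k = 103/5
k=5  a_k=1  p_k/q_k = 165/8
k=6  a_k=1  p_k/q_k = 268/13
k=7  a_k=40  p_k/q_k = 10885/528
k=8  a_k=1  p_k/q_k = 11153/541
k=9  a_k=1  p_k/q_k = 22038/1069
…
k=11  a_k=1  p_k/q_k = 55229/2679
k=12  a_k=1  p_k/q_k = 88420/4289
k=13  a_k=1  p_k/q_k = 143649/6968
(x₁, y₁) = (143649, 6968);  143649² − 425·6968² = 1 ✓

143649 6968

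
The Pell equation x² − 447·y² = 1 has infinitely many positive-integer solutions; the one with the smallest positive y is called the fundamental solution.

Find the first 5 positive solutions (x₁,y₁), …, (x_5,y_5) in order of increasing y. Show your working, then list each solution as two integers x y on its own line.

148 7
43807 2072
12966724 613305
3838106497 181536208
1136066556388 53734104263

d=447: √d = [21; 7,42] (ℓ=2, even), read p_1/q_1
k=0  a_k=21  p_k/q_k = 21/1
k=1  a_k=7  p_k/q_k = 148/7
(x₁, y₁) = (148, 7);  148² − 447·7² = 1 ✓
n=2: (148,7)∘(148,7) = (148·148+447·7·7, 148·7+7·148) = (43807,2072)
n=3: (43807,2072)∘(148,7) = (148·43807+447·7·2072, 148·2072+7·43807) = (12966724,613305)
n=4: (12966724,613305)∘(148,7) = (148·12966724+447·7·613305, 148·613305+7·12966724) = (3838106497,181536208)
n=5: (3838106497,181536208)∘(148,7) = (148·3838106497+447·7·181536208, 148·181536208+7·3838106497) = (1136066556388,53734104263)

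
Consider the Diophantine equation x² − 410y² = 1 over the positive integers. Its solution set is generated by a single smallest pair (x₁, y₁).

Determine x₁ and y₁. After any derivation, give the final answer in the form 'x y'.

81 4

[20; 4,40] for √410; ℓ=2 ⇒ convergent index 1
step 0: (20, 1)  from 20·(1,0) + (0,1)
step 1: (81, 4)  from 4·(20,1) + (1,0)
(x₁, y₁) = (81, 4);  81² − 410·4² = 1 ✓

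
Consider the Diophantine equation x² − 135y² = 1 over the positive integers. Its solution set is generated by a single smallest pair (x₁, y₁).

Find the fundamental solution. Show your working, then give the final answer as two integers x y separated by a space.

√135 → a₀=11, period (1,1,1,1,1,1,1,22); ℓ=8 even so k=7
k=0  a_k=11  p_k/q_k = 11/1
k=1  a_k=1  p_k/q_k = 12/1
k=2  a_k=1  p_k/q_k = 23/2
k=3  a_k=1  p_k/q_k = 35/3
…
k=5  a_k=1  p_k/q_k = 93/8
k=6  a_k=1  p_k/q_k = 151/13
k=7  a_k=1  p_k/q_k = 244/21
(x₁, y₁) = (244, 21);  244² − 135·21² = 1 ✓

244 21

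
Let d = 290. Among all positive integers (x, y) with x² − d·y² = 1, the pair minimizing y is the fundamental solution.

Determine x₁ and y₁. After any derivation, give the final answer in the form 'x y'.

[17; 34] for √290; ℓ=1 ⇒ convergent index 1
a_0=17:  p_0=17·1+0=17,  q_0=17·0+1=1
a_1=34:  p_1=34·17+1=579,  q_1=34·1+0=34
(x₁, y₁) = (579, 34);  579² − 290·34² = 1 ✓

579 34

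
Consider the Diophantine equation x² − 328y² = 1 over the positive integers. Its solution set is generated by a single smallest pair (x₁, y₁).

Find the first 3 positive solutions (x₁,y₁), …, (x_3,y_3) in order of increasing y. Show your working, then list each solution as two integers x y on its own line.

163 9
53137 2934
17322499 956475

√328 = [18; 9,36, …], period ℓ=2 (even) → k=1
a_0=18:  p_0=18·1+0=18,  q_0=18·0+1=1
a_1=9:  p_1=9·18+1=163,  q_1=9·1+0=9
(x₁, y₁) = (163, 9);  163² − 328·9² = 1 ✓
(163+9√328)^2 = 53137 + 2934√328
(163+9√328)^3 = 17322499 + 956475√328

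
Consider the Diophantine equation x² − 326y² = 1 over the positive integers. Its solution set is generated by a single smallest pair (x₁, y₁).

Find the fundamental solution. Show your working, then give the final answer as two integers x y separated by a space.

√326 = [18; 18,36, …], period ℓ=2 (even) → k=1
i=0: a=18 ⇒ p=18, q=1
i=1: a=18 ⇒ p=325, q=18
→ (325, 18).  Check: 325²=105625, 326·18²=105624, difference 1.

325 18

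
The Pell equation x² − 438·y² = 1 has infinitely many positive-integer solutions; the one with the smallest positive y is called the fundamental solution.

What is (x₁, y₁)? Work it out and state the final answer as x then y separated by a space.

293 14

d=438: √d = [20; 1,12,1,40] (ℓ=4, even), read p_3/q_3
step 0: (20, 1)  from 20·(1,0) + (0,1)
step 1: (21, 1)  from 1·(20,1) + (1,0)
step 2: (272, 13)  from 12·(21,1) + (20,1)
step 3: (293, 14)  from 1·(272,13) + (21,1)
→ (293, 14).  Check: 293²=85849, 438·14²=85848, difference 1.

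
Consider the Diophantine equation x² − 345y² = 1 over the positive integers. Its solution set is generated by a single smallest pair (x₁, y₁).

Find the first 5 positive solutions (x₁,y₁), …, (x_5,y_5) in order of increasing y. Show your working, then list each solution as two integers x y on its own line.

6761 364
91422241 4922008
1236211536041 66555391812
16716052298924161 899962003159856
226034457949840969001 12169286140172181020

[18; 1,1,2,1,6,1,2,1,1,36] for √345; ℓ=10 ⇒ convergent index 9
i=0: a=18 ⇒ p=18, q=1
i=1: a=1 ⇒ p=19, q=1
i=2: a=1 ⇒ p=37, q=2
i=3: a=2 ⇒ p=93, q=5
i=4: a=1 ⇒ p=130, q=7
…
i=6: a=1 ⇒ p=1003, q=54
i=7: a=2 ⇒ p=2879, q=155
i=8: a=1 ⇒ p=3882, q=209
i=9: a=1 ⇒ p=6761, q=364
(x₁, y₁) = (6761, 364);  6761² − 345·364² = 1 ✓
(6761+364√345)^2 = 91422241 + 4922008√345
(6761+364√345)^3 = 1236211536041 + 66555391812√345
(6761+364√345)^4 = 16716052298924161 + 899962003159856√345
(6761+364√345)^5 = 226034457949840969001 + 12169286140172181020√345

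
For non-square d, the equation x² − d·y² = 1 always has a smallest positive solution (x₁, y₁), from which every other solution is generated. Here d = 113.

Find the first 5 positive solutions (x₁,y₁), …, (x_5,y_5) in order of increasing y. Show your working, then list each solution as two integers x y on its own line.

√113 → a₀=10, period (1,1,1,2,2,1,1,1,20); ℓ=9 odd so k=17
k=0  a_k=10  p_k/q_k = 10/1
k=1  a_k=1  p_k/q_k = 11/1
k=2  a_k=1  p_k/q_k = 21/2
…
k=6  a_k=1  p_k/q_k = 287/27
k=7  a_k=1  p_k/q_k = 489/46
k=8  a_k=1  p_k/q_k = 776/73
k=9  a_k=20  p_k/q_k = 16009/1506
…
k=11  a_k=1  p_k/q_k = 32794/3085
…
k=13  a_k=2  p_k/q_k = 131952/12413
k=14  a_k=2  p_k/q_k = 313483/29490
k=15  a_k=1  p_k/q_k = 445435/41903
k=16  a_k=1  p_k/q_k = 758918/71393
k=17  a_k=1  p_k/q_k = 1204353/113296
fundamental: x₁=1204353, y₁=113296  (since 1450466148609 − 113·12835983616 = 1)
(x_2, y_2) = (1204353·1204353 + 113·113296·113296, 1204353·113296 + 113296·1204353) = (2900932297217, 272896754976)
(x_3, y_3) = (1204353·2900932297217 + 113·113296·272896754976, 1204353·272896754976 + 113296·2900932297217) = (6987493029899166849, 657328051091107760)
(x_4, y_4) = (1204353·6987493029899166849 + 113·113296·657328051091107760, 1204353·657328051091107760 + 113296·6987493029899166849) = (16830816386073401651890177, 1583310020631184911403584)
(x_5, y_5) = (1204353·16830816386073401651890177 + 113·113296·1583310020631184911403584, 1204353·1583310020631184911403584 + 113296·16830816386073401651890177) = (40540488414026331506287881514113, 3813728346553801555156190094544)

1204353 113296
2900932297217 272896754976
6987493029899166849 657328051091107760
16830816386073401651890177 1583310020631184911403584
40540488414026331506287881514113 3813728346553801555156190094544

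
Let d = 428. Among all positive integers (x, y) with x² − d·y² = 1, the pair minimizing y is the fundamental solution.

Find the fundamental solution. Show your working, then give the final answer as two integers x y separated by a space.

[20; 1,2,4,1,5,10,5,1,4,2,1,40] for √428; ℓ=12 ⇒ convergent index 11
i=0: a=20 ⇒ p=20, q=1
…
i=3: a=4 ⇒ p=269, q=13
…
i=6: a=10 ⇒ p=19571, q=946
i=7: a=5 ⇒ p=99779, q=4823
i=8: a=1 ⇒ p=119350, q=5769
…
i=10: a=2 ⇒ p=1273708, q=61567
i=11: a=1 ⇒ p=1850887, q=89466
(x₁, y₁) = (1850887, 89466);  1850887² − 428·89466² = 1 ✓

1850887 89466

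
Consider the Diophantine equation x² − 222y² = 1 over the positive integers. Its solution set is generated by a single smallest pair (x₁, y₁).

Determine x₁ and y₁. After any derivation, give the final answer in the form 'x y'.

149 10

√222 = [14; 1,8,1,28, …], period ℓ=4 (even) → k=3
i=0: a=14 ⇒ p=14, q=1
i=1: a=1 ⇒ p=15, q=1
i=2: a=8 ⇒ p=134, q=9
i=3: a=1 ⇒ p=149, q=10
(x₁, y₁) = (149, 10);  149² − 222·10² = 1 ✓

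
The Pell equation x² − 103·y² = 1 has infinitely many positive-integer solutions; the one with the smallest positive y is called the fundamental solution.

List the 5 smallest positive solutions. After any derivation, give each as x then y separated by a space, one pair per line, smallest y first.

227528 22419
103537981567 10201900464
47115579739725224 4642436017523565
21440227253936863550977 2112568364380001494176
9756504053220377800313664488 961336909616663523916230291

d=103: √d = [10; 6,1,2,1,1,9,1,1,2,1,6,20] (ℓ=12, even), read p_11/q_11
a_0=10:  p_0=10·1+0=10,  q_0=10·0+1=1
…
a_4=1:  p_4=1·203+71=274,  q_4=1·20+7=27
a_5=1:  p_5=1·274+203=477,  q_5=1·27+20=47
…
a_10=1:  p_10=1·24266+9611=33877,  q_10=1·2391+947=3338
a_11=6:  p_11=6·33877+24266=227528,  q_11=6·3338+2391=22419
(x₁, y₁) = (227528, 22419);  227528² − 103·22419² = 1 ✓
(x_2, y_2) = (227528·227528 + 103·22419·22419, 227528·22419 + 22419·227528) = (103537981567, 10201900464)
(x_3, y_3) = (227528·103537981567 + 103·22419·10201900464, 227528·10201900464 + 22419·103537981567) = (47115579739725224, 4642436017523565)
(x_4, y_4) = (227528·47115579739725224 + 103·22419·4642436017523565, 227528·4642436017523565 + 22419·47115579739725224) = (21440227253936863550977, 2112568364380001494176)
(x_5, y_5) = (227528·21440227253936863550977 + 103·22419·2112568364380001494176, 227528·2112568364380001494176 + 22419·21440227253936863550977) = (9756504053220377800313664488, 961336909616663523916230291)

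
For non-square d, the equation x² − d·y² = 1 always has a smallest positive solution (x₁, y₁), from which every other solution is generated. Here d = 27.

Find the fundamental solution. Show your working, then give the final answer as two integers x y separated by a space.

26 5

√27 → a₀=5, period (5,10); ℓ=2 even so k=1
i=0: a=5 ⇒ p=5, q=1
i=1: a=5 ⇒ p=26, q=5
→ (26, 5).  Check: 26²=676, 27·5²=675, difference 1.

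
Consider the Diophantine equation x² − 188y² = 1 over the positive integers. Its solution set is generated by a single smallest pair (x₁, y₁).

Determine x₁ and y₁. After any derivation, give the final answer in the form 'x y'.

√188 → a₀=13, period (1,2,2,6,2,2,1,26); ℓ=8 even so k=7
step 0: (13, 1)  from 13·(1,0) + (0,1)
step 1: (14, 1)  from 1·(13,1) + (1,0)
step 2: (41, 3)  from 2·(14,1) + (13,1)
…
step 6: (3277, 239)  from 2·(1330,97) + (617,45)
step 7: (4607, 336)  from 1·(3277,239) + (1330,97)
fundamental: x₁=4607, y₁=336  (since 21224449 − 188·112896 = 1)

4607 336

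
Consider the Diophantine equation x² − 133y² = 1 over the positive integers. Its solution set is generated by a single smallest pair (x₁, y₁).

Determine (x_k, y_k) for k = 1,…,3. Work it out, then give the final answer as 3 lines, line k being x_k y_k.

[11; 1,1,7,5,1,…,1,1,22] for √133; ℓ=16 ⇒ convergent index 15
a_0=11:  p_0=11·1+0=11,  q_0=11·0+1=1
a_1=1:  p_1=1·11+1=12,  q_1=1·1+0=1
…
a_3=7:  p_3=7·23+12=173,  q_3=7·2+1=15
…
a_5=1:  p_5=1·888+173=1061,  q_5=1·77+15=92
…
a_7=1:  p_7=1·1949+1061=3010,  q_7=1·169+92=261
a_8=2:  p_8=2·3010+1949=7969,  q_8=2·261+169=691
…
a_11=1:  p_11=1·18948+10979=29927,  q_11=1·1643+952=2595
a_12=5:  p_12=5·29927+18948=168583,  q_12=5·2595+1643=14618
…
a_14=1:  p_14=1·1210008+168583=1378591,  q_14=1·104921+14618=119539
a_15=1:  p_15=1·1378591+1210008=2588599,  q_15=1·119539+104921=224460
(x₁, y₁) = (2588599, 224460);  2588599² − 133·224460² = 1 ✓
(x_2, y_2) = (2588599·2588599 + 133·224460·224460, 2588599·224460 + 224460·2588599) = (13401689565601, 1162073863080)
(x_3, y_3) = (2588599·13401689565601 + 133·224460·1162073863080, 2588599·1162073863080 + 224460·13401689565601) = (69383200415647777399, 6016286479789825380)

2588599 224460
13401689565601 1162073863080
69383200415647777399 6016286479789825380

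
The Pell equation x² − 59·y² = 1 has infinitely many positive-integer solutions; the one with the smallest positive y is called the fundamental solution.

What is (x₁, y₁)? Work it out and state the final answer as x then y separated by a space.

d=59: √d = [7; 1,2,7,2,1,14] (ℓ=6, even), read p_5/q_5
k=0  a_k=7  p_k/q_k = 7/1
…
k=4  a_k=2  p_k/q_k = 361/47
k=5  a_k=1  p_k/q_k = 530/69
fundamental: x₁=530, y₁=69  (since 280900 − 59·4761 = 1)

530 69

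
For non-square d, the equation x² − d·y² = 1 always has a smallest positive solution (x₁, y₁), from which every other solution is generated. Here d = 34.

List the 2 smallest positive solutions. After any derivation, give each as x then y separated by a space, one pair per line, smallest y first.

35 6
2449 420

√34 → a₀=5, period (1,4,1,10); ℓ=4 even so k=3
a_0=5:  p_0=5·1+0=5,  q_0=5·0+1=1
a_1=1:  p_1=1·5+1=6,  q_1=1·1+0=1
a_2=4:  p_2=4·6+5=29,  q_2=4·1+1=5
a_3=1:  p_3=1·29+6=35,  q_3=1·5+1=6
→ (35, 6).  Check: 35²=1225, 34·6²=1224, difference 1.
(x_2, y_2) = (35·35 + 34·6·6, 35·6 + 6·35) = (2449, 420)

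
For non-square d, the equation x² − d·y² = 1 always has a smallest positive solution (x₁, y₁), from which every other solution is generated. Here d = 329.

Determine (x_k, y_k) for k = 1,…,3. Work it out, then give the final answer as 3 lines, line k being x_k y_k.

2376415 131016
11294696504449 622696775280
53681772387237964255 2959571914453911384

d=329: √d = [18; 7,4,2,1,1,4,1,1,2,4,7,36] (ℓ=12, even), read p_11/q_11
k=0  a_k=18  p_k/q_k = 18/1
k=1  a_k=7  p_k/q_k = 127/7
k=2  a_k=4  p_k/q_k = 526/29
k=3  a_k=2  p_k/q_k = 1179/65
k=4  a_k=1  p_k/q_k = 1705/94
k=5  a_k=1  p_k/q_k = 2884/159
k=6  a_k=4  p_k/q_k = 13241/730
k=7  a_k=1  p_k/q_k = 16125/889
k=8  a_k=1  p_k/q_k = 29366/1619
…
k=10  a_k=4  p_k/q_k = 328794/18127
k=11  a_k=7  p_k/q_k = 2376415/131016
(x₁, y₁) = (2376415, 131016);  2376415² − 329·131016² = 1 ✓
n=2: (2376415,131016)∘(2376415,131016) = (2376415·2376415+329·131016·131016, 2376415·131016+131016·2376415) = (11294696504449,622696775280)
n=3: (11294696504449,622696775280)∘(2376415,131016) = (2376415·11294696504449+329·131016·622696775280, 2376415·622696775280+131016·11294696504449) = (53681772387237964255,2959571914453911384)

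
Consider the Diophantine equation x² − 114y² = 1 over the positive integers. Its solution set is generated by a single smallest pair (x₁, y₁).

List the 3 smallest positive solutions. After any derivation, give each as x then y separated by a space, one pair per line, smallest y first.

√114 = [10; 1,2,10,2,1,20, …], period ℓ=6 (even) → k=5
i=0: a=10 ⇒ p=10, q=1
…
i=2: a=2 ⇒ p=32, q=3
i=3: a=10 ⇒ p=331, q=31
i=4: a=2 ⇒ p=694, q=65
i=5: a=1 ⇒ p=1025, q=96
→ (1025, 96).  Check: 1025²=1050625, 114·96²=1050624, difference 1.
k=2:  x_2 = 1025·1025+114·96·96 = 2101249,  y_2 = 1025·96+96·1025 = 196800
k=3:  x_3 = 1025·2101249+114·96·196800 = 4307559425,  y_3 = 1025·196800+96·2101249 = 403439904

1025 96
2101249 196800
4307559425 403439904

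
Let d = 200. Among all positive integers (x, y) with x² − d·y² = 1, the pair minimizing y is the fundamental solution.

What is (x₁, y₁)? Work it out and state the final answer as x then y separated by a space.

99 7

d=200: √d = [14; 7,28] (ℓ=2, even), read p_1/q_1
i=0: a=14 ⇒ p=14, q=1
i=1: a=7 ⇒ p=99, q=7
→ (99, 7).  Check: 99²=9801, 200·7²=9800, difference 1.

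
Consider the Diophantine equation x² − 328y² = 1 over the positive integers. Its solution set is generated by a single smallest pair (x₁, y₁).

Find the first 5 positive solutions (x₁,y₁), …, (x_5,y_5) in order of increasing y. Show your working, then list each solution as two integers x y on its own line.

163 9
53137 2934
17322499 956475
5647081537 311807916
1840931258563 101648424141

√328 → a₀=18, period (9,36); ℓ=2 even so k=1
step 0: (18, 1)  from 18·(1,0) + (0,1)
step 1: (163, 9)  from 9·(18,1) + (1,0)
→ (163, 9).  Check: 163²=26569, 328·9²=26568, difference 1.
(x_2, y_2) = (163·163 + 328·9·9, 163·9 + 9·163) = (53137, 2934)
(x_3, y_3) = (163·53137 + 328·9·2934, 163·2934 + 9·53137) = (17322499, 956475)
(x_4, y_4) = (163·17322499 + 328·9·956475, 163·956475 + 9·17322499) = (5647081537, 311807916)
(x_5, y_5) = (163·5647081537 + 328·9·311807916, 163·311807916 + 9·5647081537) = (1840931258563, 101648424141)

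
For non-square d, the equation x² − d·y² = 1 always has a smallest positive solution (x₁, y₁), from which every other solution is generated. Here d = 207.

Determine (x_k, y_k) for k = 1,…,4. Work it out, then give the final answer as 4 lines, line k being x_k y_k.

[14; 2,1,1,2,1,1,2,28] for √207; ℓ=8 ⇒ convergent index 7
step 0: (14, 1)  from 14·(1,0) + (0,1)
…
step 2: (43, 3)  from 1·(29,2) + (14,1)
step 3: (72, 5)  from 1·(43,3) + (29,2)
…
step 5: (259, 18)  from 1·(187,13) + (72,5)
step 6: (446, 31)  from 1·(259,18) + (187,13)
step 7: (1151, 80)  from 2·(446,31) + (259,18)
fundamental: x₁=1151, y₁=80  (since 1324801 − 207·6400 = 1)
(1151+80√207)^2 = 2649601 + 184160√207
(1151+80√207)^3 = 6099380351 + 423936240√207
(1151+80√207)^4 = 14040770918401 + 975901040320√207

1151 80
2649601 184160
6099380351 423936240
14040770918401 975901040320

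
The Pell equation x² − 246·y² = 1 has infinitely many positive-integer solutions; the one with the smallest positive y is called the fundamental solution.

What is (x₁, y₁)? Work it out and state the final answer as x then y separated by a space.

[15; 1,2,5,1,14,1,5,2,1,30] for √246; ℓ=10 ⇒ convergent index 9
k=0  a_k=15  p_k/q_k = 15/1
k=1  a_k=1  p_k/q_k = 16/1
…
k=5  a_k=14  p_k/q_k = 4423/282
k=6  a_k=1  p_k/q_k = 4721/301
k=7  a_k=5  p_k/q_k = 28028/1787
k=8  a_k=2  p_k/q_k = 60777/3875
k=9  a_k=1  p_k/q_k = 88805/5662
fundamental: x₁=88805, y₁=5662  (since 7886328025 − 246·32058244 = 1)

88805 5662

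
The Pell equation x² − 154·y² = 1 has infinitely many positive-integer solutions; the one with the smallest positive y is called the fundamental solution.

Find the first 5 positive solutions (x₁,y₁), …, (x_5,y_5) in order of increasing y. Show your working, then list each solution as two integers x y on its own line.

√154 = [12; 2,2,3,1,2,1,3,2,2,24, …], period ℓ=10 (even) → k=9
k=0  a_k=12  p_k/q_k = 12/1
k=1  a_k=2  p_k/q_k = 25/2
k=2  a_k=2  p_k/q_k = 62/5
…
k=5  a_k=2  p_k/q_k = 757/61
k=6  a_k=1  p_k/q_k = 1030/83
k=7  a_k=3  p_k/q_k = 3847/310
k=8  a_k=2  p_k/q_k = 8724/703
k=9  a_k=2  p_k/q_k = 21295/1716
→ (21295, 1716).  Check: 21295²=453477025, 154·1716²=453477024, difference 1.
k=2:  x_2 = 21295·21295+154·1716·1716 = 906954049,  y_2 = 21295·1716+1716·21295 = 73084440
k=3:  x_3 = 21295·906954049+154·1716·73084440 = 38627172925615,  y_3 = 21295·73084440+1716·906954049 = 3112666297884
k=4:  x_4 = 21295·38627172925615+154·1716·3112666297884 = 1645131293994988801,  y_4 = 21295·3112666297884+1716·38627172925615 = 132568457553795120
k=5:  x_5 = 21295·1645131293994988801+154·1716·132568457553795120 = 70066141772619400108975,  y_5 = 21295·132568457553795120+1716·1645131293994988801 = 5646090604103467862916

21295 1716
906954049 73084440
38627172925615 3112666297884
1645131293994988801 132568457553795120
70066141772619400108975 5646090604103467862916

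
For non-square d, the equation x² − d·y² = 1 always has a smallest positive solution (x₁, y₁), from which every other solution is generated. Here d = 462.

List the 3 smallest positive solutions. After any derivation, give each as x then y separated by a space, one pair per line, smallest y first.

43 2
3697 172
317899 14790

√462 → a₀=21, period (2,42); ℓ=2 even so k=1
k=0  a_k=21  p_k/q_k = 21/1
k=1  a_k=2  p_k/q_k = 43/2
fundamental: x₁=43, y₁=2  (since 1849 − 462·4 = 1)
(x_2, y_2) = (43·43 + 462·2·2, 43·2 + 2·43) = (3697, 172)
(x_3, y_3) = (43·3697 + 462·2·172, 43·172 + 2·3697) = (317899, 14790)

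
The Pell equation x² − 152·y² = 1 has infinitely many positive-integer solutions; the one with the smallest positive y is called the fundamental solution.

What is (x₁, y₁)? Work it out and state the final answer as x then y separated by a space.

√152 → a₀=12, period (3,24); ℓ=2 even so k=1
a_0=12:  p_0=12·1+0=12,  q_0=12·0+1=1
a_1=3:  p_1=3·12+1=37,  q_1=3·1+0=3
→ (37, 3).  Check: 37²=1369, 152·3²=1368, difference 1.

37 3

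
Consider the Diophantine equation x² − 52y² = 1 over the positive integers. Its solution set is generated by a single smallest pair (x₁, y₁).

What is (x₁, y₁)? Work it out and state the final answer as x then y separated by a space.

649 90

d=52: √d = [7; 4,1,2,1,4,14] (ℓ=6, even), read p_5/q_5
step 0: (7, 1)  from 7·(1,0) + (0,1)
step 1: (29, 4)  from 4·(7,1) + (1,0)
step 2: (36, 5)  from 1·(29,4) + (7,1)
step 3: (101, 14)  from 2·(36,5) + (29,4)
step 4: (137, 19)  from 1·(101,14) + (36,5)
step 5: (649, 90)  from 4·(137,19) + (101,14)
(x₁, y₁) = (649, 90);  649² − 52·90² = 1 ✓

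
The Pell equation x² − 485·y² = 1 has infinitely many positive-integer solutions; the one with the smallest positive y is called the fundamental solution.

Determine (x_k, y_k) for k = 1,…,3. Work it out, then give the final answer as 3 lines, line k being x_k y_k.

√485 → a₀=22, period (44); ℓ=1 odd so k=1
step 0: (22, 1)  from 22·(1,0) + (0,1)
step 1: (969, 44)  from 44·(22,1) + (1,0)
fundamental: x₁=969, y₁=44  (since 938961 − 485·1936 = 1)
n=2: (969,44)∘(969,44) = (969·969+485·44·44, 969·44+44·969) = (1877921,85272)
n=3: (1877921,85272)∘(969,44) = (969·1877921+485·44·85272, 969·85272+44·1877921) = (3639409929,165257092)

969 44
1877921 85272
3639409929 165257092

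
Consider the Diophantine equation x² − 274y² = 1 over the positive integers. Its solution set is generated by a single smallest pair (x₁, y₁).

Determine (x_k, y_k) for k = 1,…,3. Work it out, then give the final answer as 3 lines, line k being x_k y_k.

[16; 1,1,4,4,1,1,32] for √274; ℓ=7 ⇒ convergent index 13
i=0: a=16 ⇒ p=16, q=1
…
i=4: a=4 ⇒ p=629, q=38
i=5: a=1 ⇒ p=778, q=47
…
i=11: a=4 ⇒ p=1770023, q=106931
i=12: a=1 ⇒ p=2189276, q=132259
i=13: a=1 ⇒ p=3959299, q=239190
(x₁, y₁) = (3959299, 239190);  3959299² − 274·239190² = 1 ✓
k=2:  x_2 = 3959299·3959299+274·239190·239190 = 31352097142801,  y_2 = 3959299·239190+239190·3959299 = 1894049455620
k=3:  x_3 = 3959299·31352097142801+274·239190·1894049455620 = 248264653730785753699,  y_3 = 3959299·1894049455620+239190·31352097142801 = 14998216231173381570

3959299 239190
31352097142801 1894049455620
248264653730785753699 14998216231173381570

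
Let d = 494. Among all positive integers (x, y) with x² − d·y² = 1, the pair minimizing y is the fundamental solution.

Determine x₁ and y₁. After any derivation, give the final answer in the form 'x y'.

√494 → a₀=22, period (4,2,2,1,2,1,2,2,4,44); ℓ=10 even so k=9
a_0=22:  p_0=22·1+0=22,  q_0=22·0+1=1
a_1=4:  p_1=4·22+1=89,  q_1=4·1+0=4
a_2=2:  p_2=2·89+22=200,  q_2=2·4+1=9
a_3=2:  p_3=2·200+89=489,  q_3=2·9+4=22
a_4=1:  p_4=1·489+200=689,  q_4=1·22+9=31
a_5=2:  p_5=2·689+489=1867,  q_5=2·31+22=84
a_6=1:  p_6=1·1867+689=2556,  q_6=1·84+31=115
a_7=2:  p_7=2·2556+1867=6979,  q_7=2·115+84=314
a_8=2:  p_8=2·6979+2556=16514,  q_8=2·314+115=743
a_9=4:  p_9=4·16514+6979=73035,  q_9=4·743+314=3286
→ (73035, 3286).  Check: 73035²=5334111225, 494·3286²=5334111224, difference 1.

73035 3286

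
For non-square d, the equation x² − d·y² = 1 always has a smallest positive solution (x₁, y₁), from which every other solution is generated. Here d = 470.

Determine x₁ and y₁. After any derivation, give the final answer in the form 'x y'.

1691 78

√470 = [21; 1,2,8,2,1,42, …], period ℓ=6 (even) → k=5
i=0: a=21 ⇒ p=21, q=1
…
i=2: a=2 ⇒ p=65, q=3
i=3: a=8 ⇒ p=542, q=25
i=4: a=2 ⇒ p=1149, q=53
i=5: a=1 ⇒ p=1691, q=78
fundamental: x₁=1691, y₁=78  (since 2859481 − 470·6084 = 1)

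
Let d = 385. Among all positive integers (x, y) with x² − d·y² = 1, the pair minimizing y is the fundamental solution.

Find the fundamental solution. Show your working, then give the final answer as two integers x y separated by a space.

√385 = [19; 1,1,1,1,1,…,1,1,38, …], period ℓ=16 (even) → k=15
k=0  a_k=19  p_k/q_k = 19/1
k=1  a_k=1  p_k/q_k = 20/1
k=2  a_k=1  p_k/q_k = 39/2
k=3  a_k=1  p_k/q_k = 59/3
k=4  a_k=1  p_k/q_k = 98/5
…
k=6  a_k=3  p_k/q_k = 569/29
…
k=8  a_k=2  p_k/q_k = 2021/103
…
k=10  a_k=3  p_k/q_k = 10262/523
k=11  a_k=1  p_k/q_k = 13009/663
k=12  a_k=1  p_k/q_k = 23271/1186
k=13  a_k=1  p_k/q_k = 36280/1849
k=14  a_k=1  p_k/q_k = 59551/3035
k=15  a_k=1  p_k/q_k = 95831/4884
(x₁, y₁) = (95831, 4884);  95831² − 385·4884² = 1 ✓

95831 4884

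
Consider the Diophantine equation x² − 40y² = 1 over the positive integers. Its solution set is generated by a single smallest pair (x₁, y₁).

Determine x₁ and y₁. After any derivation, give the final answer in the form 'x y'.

19 3

√40 → a₀=6, period (3,12); ℓ=2 even so k=1
k=0  a_k=6  p_k/q_k = 6/1
k=1  a_k=3  p_k/q_k = 19/3
→ (19, 3).  Check: 19²=361, 40·3²=360, difference 1.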